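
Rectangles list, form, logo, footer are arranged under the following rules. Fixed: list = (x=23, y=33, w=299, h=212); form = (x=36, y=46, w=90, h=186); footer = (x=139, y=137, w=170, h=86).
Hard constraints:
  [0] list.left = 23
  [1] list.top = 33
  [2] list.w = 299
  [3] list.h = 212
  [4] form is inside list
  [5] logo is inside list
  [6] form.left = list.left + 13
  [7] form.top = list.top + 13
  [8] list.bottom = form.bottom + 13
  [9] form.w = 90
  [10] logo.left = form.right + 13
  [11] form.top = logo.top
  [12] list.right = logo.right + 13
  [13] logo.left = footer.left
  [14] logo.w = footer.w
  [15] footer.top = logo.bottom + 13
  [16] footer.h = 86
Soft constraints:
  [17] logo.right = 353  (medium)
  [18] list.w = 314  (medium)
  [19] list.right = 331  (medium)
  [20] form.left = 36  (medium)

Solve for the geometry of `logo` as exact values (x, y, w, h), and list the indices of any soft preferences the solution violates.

1. logo.x = 139  [logo.left = form.right + 13]
2. logo.y = 46  [form.top = logo.top]
3. logo.w = 170  [list.right = logo.right + 13]
4. logo.h = 78  [footer.top = logo.bottom + 13]

logo = (x=139, y=46, w=170, h=78)
violated soft preferences: 17, 18, 19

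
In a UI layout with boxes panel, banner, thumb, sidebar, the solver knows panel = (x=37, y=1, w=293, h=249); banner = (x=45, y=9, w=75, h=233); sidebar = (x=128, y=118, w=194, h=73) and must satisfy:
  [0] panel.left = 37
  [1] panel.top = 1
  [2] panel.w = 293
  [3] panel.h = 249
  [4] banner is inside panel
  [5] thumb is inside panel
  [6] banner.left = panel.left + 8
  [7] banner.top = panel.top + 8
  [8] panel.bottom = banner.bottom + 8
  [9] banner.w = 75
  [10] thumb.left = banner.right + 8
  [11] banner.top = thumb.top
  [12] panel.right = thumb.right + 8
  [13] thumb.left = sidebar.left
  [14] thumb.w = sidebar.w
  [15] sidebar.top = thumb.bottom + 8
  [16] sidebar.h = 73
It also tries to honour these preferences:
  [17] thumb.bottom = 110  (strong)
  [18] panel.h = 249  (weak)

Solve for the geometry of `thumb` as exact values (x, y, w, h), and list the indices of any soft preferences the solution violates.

1. thumb.x = 128  [thumb.left = banner.right + 8]
2. thumb.y = 9  [banner.top = thumb.top]
3. thumb.w = 194  [panel.right = thumb.right + 8]
4. thumb.h = 101  [sidebar.top = thumb.bottom + 8]

thumb = (x=128, y=9, w=194, h=101)
violated soft preferences: none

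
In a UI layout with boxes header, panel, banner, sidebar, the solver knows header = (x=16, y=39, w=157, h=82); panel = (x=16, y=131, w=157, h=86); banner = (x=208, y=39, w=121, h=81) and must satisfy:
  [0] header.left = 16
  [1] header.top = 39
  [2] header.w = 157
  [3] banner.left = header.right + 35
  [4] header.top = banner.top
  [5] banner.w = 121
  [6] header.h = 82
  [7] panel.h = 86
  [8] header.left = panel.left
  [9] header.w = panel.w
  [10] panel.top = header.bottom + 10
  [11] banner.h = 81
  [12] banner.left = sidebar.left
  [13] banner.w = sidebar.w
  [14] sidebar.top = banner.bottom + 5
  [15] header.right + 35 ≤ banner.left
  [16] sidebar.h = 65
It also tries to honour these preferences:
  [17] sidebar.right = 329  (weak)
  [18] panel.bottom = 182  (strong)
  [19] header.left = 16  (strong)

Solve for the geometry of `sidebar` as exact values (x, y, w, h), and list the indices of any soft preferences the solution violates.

1. sidebar.x = 208  [banner.left = sidebar.left]
2. sidebar.w = 121  [banner.w = sidebar.w]
3. sidebar.y = 125  [sidebar.top = banner.bottom + 5]
4. sidebar.h = 65  [sidebar.h = 65]

sidebar = (x=208, y=125, w=121, h=65)
violated soft preferences: 18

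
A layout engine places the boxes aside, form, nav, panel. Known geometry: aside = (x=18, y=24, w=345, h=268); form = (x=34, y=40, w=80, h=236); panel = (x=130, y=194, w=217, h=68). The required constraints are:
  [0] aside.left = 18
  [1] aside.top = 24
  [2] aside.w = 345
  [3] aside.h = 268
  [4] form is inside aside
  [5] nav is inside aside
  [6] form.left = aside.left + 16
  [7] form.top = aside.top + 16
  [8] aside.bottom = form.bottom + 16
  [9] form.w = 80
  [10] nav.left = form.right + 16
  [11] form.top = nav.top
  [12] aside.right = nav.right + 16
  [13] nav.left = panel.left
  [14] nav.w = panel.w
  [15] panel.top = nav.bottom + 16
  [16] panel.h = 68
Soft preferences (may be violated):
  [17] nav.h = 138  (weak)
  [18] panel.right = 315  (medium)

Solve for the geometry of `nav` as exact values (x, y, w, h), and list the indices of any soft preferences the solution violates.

nav = (x=130, y=40, w=217, h=138)
violated soft preferences: 18

1. nav.x = 130  [nav.left = form.right + 16]
2. nav.y = 40  [form.top = nav.top]
3. nav.w = 217  [aside.right = nav.right + 16]
4. nav.h = 138  [panel.top = nav.bottom + 16]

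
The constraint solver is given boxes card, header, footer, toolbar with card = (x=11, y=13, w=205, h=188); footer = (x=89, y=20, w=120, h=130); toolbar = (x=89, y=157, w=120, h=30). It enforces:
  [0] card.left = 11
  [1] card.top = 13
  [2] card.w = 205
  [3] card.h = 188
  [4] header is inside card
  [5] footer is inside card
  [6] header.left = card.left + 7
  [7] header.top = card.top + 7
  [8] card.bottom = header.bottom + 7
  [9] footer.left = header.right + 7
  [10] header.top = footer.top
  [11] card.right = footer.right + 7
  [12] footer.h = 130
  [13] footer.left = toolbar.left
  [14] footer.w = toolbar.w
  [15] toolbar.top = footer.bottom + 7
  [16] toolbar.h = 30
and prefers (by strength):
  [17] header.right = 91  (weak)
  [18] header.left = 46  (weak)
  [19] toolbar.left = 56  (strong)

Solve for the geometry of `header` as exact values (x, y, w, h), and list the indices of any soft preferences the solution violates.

header = (x=18, y=20, w=64, h=174)
violated soft preferences: 17, 18, 19

1. header.x = 18  [header.left = card.left + 7]
2. header.y = 20  [header.top = card.top + 7]
3. header.h = 174  [card.bottom = header.bottom + 7]
4. header.w = 64  [footer.left = header.right + 7]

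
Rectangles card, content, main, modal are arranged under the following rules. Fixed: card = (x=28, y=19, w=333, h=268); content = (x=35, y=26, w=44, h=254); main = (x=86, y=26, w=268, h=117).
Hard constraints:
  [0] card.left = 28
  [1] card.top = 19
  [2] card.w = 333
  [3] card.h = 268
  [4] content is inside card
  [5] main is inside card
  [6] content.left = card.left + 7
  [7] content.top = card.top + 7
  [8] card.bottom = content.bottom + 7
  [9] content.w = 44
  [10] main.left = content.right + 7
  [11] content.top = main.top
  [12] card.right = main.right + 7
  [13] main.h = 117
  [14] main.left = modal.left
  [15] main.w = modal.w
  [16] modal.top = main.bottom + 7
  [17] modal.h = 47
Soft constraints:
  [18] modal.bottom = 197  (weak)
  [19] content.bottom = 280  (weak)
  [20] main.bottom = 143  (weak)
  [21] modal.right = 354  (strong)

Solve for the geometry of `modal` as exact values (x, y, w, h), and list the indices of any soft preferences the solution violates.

1. modal.x = 86  [main.left = modal.left]
2. modal.w = 268  [main.w = modal.w]
3. modal.y = 150  [modal.top = main.bottom + 7]
4. modal.h = 47  [modal.h = 47]

modal = (x=86, y=150, w=268, h=47)
violated soft preferences: none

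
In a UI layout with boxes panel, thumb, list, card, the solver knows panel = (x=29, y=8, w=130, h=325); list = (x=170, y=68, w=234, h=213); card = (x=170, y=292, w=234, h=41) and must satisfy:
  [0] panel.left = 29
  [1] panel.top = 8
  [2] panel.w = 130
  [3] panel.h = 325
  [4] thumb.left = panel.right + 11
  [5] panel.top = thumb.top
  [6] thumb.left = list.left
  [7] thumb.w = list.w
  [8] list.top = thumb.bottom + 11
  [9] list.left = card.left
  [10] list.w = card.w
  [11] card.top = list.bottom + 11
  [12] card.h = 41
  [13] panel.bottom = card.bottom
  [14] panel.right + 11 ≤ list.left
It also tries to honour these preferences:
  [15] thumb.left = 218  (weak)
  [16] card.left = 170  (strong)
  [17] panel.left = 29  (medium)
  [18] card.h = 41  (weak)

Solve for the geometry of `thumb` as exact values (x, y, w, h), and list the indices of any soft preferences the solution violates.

1. thumb.x = 170  [thumb.left = panel.right + 11]
2. thumb.y = 8  [panel.top = thumb.top]
3. thumb.w = 234  [thumb.w = list.w]
4. thumb.h = 49  [list.top = thumb.bottom + 11]

thumb = (x=170, y=8, w=234, h=49)
violated soft preferences: 15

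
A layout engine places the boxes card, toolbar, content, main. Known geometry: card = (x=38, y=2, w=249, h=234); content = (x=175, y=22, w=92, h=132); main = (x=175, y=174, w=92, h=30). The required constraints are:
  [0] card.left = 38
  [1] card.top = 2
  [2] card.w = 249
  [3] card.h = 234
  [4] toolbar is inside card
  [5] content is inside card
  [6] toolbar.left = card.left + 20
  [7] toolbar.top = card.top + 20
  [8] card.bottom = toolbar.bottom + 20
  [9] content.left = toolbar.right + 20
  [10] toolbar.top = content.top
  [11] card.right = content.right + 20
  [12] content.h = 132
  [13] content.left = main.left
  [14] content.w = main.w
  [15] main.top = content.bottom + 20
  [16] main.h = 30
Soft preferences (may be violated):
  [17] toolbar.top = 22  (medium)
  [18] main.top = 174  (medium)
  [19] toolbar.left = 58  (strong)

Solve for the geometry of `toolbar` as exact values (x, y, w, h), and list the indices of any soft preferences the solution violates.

toolbar = (x=58, y=22, w=97, h=194)
violated soft preferences: none

1. toolbar.x = 58  [toolbar.left = card.left + 20]
2. toolbar.y = 22  [toolbar.top = card.top + 20]
3. toolbar.h = 194  [card.bottom = toolbar.bottom + 20]
4. toolbar.w = 97  [content.left = toolbar.right + 20]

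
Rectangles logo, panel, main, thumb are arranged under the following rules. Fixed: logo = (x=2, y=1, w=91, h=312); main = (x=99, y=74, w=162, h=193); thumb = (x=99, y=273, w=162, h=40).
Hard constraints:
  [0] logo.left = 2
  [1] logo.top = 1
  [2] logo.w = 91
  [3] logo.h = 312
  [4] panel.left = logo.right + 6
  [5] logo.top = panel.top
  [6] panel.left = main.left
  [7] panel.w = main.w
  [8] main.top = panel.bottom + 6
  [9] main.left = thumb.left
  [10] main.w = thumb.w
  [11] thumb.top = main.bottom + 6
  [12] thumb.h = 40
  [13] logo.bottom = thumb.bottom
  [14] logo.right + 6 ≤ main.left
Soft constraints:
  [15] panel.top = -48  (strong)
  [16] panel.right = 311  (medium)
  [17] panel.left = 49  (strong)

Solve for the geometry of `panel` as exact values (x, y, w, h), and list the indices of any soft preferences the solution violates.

1. panel.x = 99  [panel.left = logo.right + 6]
2. panel.y = 1  [logo.top = panel.top]
3. panel.w = 162  [panel.w = main.w]
4. panel.h = 67  [main.top = panel.bottom + 6]

panel = (x=99, y=1, w=162, h=67)
violated soft preferences: 15, 16, 17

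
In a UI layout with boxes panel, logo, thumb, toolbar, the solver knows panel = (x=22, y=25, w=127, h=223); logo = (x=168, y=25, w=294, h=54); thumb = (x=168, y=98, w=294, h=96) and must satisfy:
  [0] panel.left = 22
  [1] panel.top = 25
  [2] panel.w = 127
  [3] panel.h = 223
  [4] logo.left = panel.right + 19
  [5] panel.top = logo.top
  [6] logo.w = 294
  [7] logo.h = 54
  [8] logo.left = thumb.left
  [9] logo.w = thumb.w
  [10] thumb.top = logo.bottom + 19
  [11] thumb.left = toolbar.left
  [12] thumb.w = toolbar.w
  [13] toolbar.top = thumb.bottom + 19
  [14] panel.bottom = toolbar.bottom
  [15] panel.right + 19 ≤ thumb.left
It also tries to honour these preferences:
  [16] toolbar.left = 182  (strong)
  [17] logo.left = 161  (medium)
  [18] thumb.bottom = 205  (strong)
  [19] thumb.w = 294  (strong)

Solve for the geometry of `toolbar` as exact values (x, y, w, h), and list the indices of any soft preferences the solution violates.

1. toolbar.x = 168  [thumb.left = toolbar.left]
2. toolbar.w = 294  [thumb.w = toolbar.w]
3. toolbar.y = 213  [toolbar.top = thumb.bottom + 19]
4. toolbar.h = 35  [panel.bottom = toolbar.bottom]

toolbar = (x=168, y=213, w=294, h=35)
violated soft preferences: 16, 17, 18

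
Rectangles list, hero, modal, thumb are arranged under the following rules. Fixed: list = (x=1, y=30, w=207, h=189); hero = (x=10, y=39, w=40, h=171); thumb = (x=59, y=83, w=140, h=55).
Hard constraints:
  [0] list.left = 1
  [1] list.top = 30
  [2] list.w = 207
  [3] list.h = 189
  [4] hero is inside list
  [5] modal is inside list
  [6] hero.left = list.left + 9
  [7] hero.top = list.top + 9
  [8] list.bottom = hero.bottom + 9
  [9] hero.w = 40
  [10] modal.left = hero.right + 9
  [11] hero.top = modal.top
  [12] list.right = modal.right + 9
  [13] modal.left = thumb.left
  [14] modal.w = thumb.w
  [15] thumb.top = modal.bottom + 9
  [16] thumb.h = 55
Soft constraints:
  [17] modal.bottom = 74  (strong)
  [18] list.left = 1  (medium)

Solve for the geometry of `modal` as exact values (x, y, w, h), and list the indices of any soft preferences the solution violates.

modal = (x=59, y=39, w=140, h=35)
violated soft preferences: none

1. modal.x = 59  [modal.left = hero.right + 9]
2. modal.y = 39  [hero.top = modal.top]
3. modal.w = 140  [list.right = modal.right + 9]
4. modal.h = 35  [thumb.top = modal.bottom + 9]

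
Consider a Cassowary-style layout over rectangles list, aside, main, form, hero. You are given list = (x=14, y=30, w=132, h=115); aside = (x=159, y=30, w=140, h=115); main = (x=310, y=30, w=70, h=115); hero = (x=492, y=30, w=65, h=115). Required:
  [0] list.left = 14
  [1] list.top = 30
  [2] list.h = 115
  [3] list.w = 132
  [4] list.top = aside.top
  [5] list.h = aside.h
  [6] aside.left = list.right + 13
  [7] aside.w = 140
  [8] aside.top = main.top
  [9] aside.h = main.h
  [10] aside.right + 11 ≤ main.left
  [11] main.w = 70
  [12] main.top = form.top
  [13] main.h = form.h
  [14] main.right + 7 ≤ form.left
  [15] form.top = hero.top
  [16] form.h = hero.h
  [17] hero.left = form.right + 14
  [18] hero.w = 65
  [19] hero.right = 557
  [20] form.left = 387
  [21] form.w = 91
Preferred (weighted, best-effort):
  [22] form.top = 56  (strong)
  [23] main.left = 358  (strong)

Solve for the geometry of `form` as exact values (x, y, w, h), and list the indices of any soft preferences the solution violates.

form = (x=387, y=30, w=91, h=115)
violated soft preferences: 22, 23

1. form.y = 30  [main.top = form.top]
2. form.h = 115  [main.h = form.h]
3. form.x = 387  [form.left = 387]
4. form.w = 91  [form.w = 91]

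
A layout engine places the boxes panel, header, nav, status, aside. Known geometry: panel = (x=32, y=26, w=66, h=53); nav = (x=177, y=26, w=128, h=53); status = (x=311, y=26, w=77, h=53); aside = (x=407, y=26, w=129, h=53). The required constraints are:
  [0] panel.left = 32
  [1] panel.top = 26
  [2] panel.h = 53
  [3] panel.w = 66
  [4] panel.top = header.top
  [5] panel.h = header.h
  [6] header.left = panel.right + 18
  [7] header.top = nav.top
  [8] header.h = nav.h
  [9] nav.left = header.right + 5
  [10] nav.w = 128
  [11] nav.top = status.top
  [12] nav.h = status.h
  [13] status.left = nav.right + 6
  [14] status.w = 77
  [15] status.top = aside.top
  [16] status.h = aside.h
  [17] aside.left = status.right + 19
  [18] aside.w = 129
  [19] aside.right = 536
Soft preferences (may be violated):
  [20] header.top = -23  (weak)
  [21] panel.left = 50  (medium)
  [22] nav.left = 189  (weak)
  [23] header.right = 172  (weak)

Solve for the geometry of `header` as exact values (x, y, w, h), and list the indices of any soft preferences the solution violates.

header = (x=116, y=26, w=56, h=53)
violated soft preferences: 20, 21, 22

1. header.y = 26  [panel.top = header.top]
2. header.h = 53  [panel.h = header.h]
3. header.x = 116  [header.left = panel.right + 18]
4. header.w = 56  [nav.left = header.right + 5]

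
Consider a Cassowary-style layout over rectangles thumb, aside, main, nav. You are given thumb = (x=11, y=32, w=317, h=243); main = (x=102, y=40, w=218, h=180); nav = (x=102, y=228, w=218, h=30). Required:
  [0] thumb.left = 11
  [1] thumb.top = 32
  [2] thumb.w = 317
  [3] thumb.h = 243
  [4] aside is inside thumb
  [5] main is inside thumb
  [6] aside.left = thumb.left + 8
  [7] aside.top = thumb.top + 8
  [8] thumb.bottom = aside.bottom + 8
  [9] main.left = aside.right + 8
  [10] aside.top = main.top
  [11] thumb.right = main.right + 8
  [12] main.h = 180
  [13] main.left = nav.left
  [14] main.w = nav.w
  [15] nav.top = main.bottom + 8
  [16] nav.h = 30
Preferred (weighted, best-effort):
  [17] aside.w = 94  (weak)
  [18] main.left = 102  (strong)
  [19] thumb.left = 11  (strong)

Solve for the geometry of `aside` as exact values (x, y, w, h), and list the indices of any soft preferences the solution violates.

aside = (x=19, y=40, w=75, h=227)
violated soft preferences: 17

1. aside.x = 19  [aside.left = thumb.left + 8]
2. aside.y = 40  [aside.top = thumb.top + 8]
3. aside.h = 227  [thumb.bottom = aside.bottom + 8]
4. aside.w = 75  [main.left = aside.right + 8]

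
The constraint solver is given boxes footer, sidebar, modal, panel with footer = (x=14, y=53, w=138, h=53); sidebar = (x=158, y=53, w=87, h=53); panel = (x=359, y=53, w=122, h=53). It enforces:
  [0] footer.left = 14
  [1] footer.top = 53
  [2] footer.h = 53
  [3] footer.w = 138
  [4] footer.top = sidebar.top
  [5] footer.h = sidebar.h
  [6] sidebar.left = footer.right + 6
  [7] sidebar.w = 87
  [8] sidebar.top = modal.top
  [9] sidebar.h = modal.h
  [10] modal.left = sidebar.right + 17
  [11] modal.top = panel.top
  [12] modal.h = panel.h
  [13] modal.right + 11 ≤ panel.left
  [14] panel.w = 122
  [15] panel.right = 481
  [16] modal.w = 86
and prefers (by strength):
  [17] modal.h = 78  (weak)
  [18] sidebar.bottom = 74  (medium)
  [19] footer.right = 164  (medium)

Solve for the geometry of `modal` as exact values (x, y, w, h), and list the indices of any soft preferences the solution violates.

1. modal.y = 53  [sidebar.top = modal.top]
2. modal.h = 53  [sidebar.h = modal.h]
3. modal.x = 262  [modal.left = sidebar.right + 17]
4. modal.w = 86  [modal.w = 86]

modal = (x=262, y=53, w=86, h=53)
violated soft preferences: 17, 18, 19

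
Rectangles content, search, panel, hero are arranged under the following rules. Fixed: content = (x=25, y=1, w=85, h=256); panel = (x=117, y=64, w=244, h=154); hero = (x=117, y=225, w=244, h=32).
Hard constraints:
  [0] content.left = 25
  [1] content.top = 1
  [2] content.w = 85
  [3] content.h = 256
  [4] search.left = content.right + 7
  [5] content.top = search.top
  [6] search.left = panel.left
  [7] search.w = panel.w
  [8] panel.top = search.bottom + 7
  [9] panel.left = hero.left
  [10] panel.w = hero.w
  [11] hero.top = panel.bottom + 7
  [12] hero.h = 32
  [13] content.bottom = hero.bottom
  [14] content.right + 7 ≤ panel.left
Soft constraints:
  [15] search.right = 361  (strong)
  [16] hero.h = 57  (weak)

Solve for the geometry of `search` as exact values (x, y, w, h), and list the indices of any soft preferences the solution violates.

search = (x=117, y=1, w=244, h=56)
violated soft preferences: 16

1. search.x = 117  [search.left = content.right + 7]
2. search.y = 1  [content.top = search.top]
3. search.w = 244  [search.w = panel.w]
4. search.h = 56  [panel.top = search.bottom + 7]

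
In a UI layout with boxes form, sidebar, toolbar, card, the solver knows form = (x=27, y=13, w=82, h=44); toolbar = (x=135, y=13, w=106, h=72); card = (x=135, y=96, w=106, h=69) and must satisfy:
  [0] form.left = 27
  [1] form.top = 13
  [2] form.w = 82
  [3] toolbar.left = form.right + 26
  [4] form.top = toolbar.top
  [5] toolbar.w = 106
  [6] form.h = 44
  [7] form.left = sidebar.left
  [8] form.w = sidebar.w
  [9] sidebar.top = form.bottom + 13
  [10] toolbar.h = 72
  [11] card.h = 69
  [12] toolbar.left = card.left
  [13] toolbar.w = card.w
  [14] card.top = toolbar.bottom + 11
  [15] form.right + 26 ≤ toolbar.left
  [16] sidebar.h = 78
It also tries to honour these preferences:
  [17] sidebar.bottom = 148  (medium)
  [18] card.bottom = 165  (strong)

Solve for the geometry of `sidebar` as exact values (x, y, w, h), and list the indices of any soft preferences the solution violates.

sidebar = (x=27, y=70, w=82, h=78)
violated soft preferences: none

1. sidebar.x = 27  [form.left = sidebar.left]
2. sidebar.w = 82  [form.w = sidebar.w]
3. sidebar.y = 70  [sidebar.top = form.bottom + 13]
4. sidebar.h = 78  [sidebar.h = 78]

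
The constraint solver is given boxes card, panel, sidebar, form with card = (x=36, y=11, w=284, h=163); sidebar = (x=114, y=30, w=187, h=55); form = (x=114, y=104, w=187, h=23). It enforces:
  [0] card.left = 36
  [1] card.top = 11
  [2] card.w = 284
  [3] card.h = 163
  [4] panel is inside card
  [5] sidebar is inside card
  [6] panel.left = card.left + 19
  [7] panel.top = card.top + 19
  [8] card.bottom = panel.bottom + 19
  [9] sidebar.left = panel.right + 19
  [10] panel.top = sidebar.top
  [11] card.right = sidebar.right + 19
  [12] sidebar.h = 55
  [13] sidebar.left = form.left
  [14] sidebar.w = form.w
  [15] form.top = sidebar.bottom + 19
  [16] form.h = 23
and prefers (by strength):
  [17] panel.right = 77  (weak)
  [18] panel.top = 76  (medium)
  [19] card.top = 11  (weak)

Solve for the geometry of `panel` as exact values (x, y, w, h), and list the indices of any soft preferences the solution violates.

1. panel.x = 55  [panel.left = card.left + 19]
2. panel.y = 30  [panel.top = card.top + 19]
3. panel.h = 125  [card.bottom = panel.bottom + 19]
4. panel.w = 40  [sidebar.left = panel.right + 19]

panel = (x=55, y=30, w=40, h=125)
violated soft preferences: 17, 18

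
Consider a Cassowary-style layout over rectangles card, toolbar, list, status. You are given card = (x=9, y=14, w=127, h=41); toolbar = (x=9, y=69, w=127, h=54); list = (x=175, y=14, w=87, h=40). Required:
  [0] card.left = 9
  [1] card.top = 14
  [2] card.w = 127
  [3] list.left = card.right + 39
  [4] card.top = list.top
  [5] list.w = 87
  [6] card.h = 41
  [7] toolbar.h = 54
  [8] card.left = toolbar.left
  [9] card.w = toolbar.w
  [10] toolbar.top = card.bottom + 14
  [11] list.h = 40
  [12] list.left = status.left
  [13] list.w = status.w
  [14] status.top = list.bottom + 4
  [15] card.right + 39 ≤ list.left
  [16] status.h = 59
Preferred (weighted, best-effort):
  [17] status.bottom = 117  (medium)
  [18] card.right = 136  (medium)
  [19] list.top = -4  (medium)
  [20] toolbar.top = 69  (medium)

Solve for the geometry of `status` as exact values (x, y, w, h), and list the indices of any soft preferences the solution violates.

1. status.x = 175  [list.left = status.left]
2. status.w = 87  [list.w = status.w]
3. status.y = 58  [status.top = list.bottom + 4]
4. status.h = 59  [status.h = 59]

status = (x=175, y=58, w=87, h=59)
violated soft preferences: 19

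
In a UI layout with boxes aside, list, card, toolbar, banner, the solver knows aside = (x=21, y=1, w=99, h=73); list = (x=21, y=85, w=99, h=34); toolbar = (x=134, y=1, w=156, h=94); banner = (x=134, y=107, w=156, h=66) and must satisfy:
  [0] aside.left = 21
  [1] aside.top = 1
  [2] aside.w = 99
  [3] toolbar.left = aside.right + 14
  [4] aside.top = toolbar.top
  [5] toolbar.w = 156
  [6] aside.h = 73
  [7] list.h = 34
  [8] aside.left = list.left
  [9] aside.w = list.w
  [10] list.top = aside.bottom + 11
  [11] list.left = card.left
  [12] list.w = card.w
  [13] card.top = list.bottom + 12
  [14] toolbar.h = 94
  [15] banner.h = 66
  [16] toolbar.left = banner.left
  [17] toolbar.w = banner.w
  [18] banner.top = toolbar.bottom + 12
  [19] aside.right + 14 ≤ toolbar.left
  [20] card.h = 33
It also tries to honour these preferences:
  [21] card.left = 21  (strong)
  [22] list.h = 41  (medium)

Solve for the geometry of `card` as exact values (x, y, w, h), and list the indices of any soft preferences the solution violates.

1. card.x = 21  [list.left = card.left]
2. card.w = 99  [list.w = card.w]
3. card.y = 131  [card.top = list.bottom + 12]
4. card.h = 33  [card.h = 33]

card = (x=21, y=131, w=99, h=33)
violated soft preferences: 22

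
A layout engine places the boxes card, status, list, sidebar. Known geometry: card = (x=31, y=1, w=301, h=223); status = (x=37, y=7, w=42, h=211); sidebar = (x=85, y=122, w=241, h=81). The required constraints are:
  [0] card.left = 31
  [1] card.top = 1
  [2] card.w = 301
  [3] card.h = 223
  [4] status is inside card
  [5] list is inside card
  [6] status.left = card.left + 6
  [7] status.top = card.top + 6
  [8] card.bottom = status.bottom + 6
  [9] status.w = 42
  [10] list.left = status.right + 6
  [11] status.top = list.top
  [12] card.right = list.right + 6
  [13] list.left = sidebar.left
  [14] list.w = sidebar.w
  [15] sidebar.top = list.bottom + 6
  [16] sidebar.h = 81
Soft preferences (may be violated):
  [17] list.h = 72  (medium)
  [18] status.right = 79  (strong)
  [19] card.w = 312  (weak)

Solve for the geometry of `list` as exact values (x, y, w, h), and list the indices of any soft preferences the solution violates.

1. list.x = 85  [list.left = status.right + 6]
2. list.y = 7  [status.top = list.top]
3. list.w = 241  [card.right = list.right + 6]
4. list.h = 109  [sidebar.top = list.bottom + 6]

list = (x=85, y=7, w=241, h=109)
violated soft preferences: 17, 19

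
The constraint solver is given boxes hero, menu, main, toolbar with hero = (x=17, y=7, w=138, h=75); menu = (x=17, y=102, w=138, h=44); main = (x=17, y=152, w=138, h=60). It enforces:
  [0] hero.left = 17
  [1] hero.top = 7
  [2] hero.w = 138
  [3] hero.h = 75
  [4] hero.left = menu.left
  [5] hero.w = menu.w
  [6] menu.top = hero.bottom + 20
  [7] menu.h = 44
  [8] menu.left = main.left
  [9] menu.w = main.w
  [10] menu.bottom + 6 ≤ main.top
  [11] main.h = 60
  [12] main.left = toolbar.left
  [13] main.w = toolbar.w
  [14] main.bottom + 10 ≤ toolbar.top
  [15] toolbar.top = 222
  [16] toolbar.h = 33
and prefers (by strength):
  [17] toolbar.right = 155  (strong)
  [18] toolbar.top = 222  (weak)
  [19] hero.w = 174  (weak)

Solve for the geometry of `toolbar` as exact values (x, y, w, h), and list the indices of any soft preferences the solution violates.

1. toolbar.x = 17  [main.left = toolbar.left]
2. toolbar.w = 138  [main.w = toolbar.w]
3. toolbar.y = 222  [toolbar.top = 222]
4. toolbar.h = 33  [toolbar.h = 33]

toolbar = (x=17, y=222, w=138, h=33)
violated soft preferences: 19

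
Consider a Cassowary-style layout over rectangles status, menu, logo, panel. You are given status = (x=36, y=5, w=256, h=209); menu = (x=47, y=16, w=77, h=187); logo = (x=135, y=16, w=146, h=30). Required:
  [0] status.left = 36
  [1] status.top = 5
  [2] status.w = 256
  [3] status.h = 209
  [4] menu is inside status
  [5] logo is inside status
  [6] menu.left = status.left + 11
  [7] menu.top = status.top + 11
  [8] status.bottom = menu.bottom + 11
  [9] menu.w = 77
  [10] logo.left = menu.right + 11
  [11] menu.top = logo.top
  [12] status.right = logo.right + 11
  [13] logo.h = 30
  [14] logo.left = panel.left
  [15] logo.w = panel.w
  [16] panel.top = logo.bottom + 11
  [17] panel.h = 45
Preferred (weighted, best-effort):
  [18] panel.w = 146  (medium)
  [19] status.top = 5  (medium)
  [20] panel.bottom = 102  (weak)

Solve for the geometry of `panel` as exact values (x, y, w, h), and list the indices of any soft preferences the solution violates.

panel = (x=135, y=57, w=146, h=45)
violated soft preferences: none

1. panel.x = 135  [logo.left = panel.left]
2. panel.w = 146  [logo.w = panel.w]
3. panel.y = 57  [panel.top = logo.bottom + 11]
4. panel.h = 45  [panel.h = 45]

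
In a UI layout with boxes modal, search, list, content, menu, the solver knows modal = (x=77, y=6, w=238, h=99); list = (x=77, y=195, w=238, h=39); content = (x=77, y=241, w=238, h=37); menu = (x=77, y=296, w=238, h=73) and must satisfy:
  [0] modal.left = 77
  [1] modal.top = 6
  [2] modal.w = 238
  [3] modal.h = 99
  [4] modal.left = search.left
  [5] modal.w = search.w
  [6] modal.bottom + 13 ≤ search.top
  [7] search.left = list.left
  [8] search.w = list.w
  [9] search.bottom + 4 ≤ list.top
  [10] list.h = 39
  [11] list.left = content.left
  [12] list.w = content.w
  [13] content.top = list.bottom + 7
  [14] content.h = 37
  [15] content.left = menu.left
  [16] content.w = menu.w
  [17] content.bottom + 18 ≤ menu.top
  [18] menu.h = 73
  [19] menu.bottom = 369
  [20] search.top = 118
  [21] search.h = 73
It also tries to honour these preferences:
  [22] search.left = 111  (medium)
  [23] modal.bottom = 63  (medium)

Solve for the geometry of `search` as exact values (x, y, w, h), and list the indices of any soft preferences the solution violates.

1. search.x = 77  [modal.left = search.left]
2. search.w = 238  [modal.w = search.w]
3. search.y = 118  [search.top = 118]
4. search.h = 73  [search.h = 73]

search = (x=77, y=118, w=238, h=73)
violated soft preferences: 22, 23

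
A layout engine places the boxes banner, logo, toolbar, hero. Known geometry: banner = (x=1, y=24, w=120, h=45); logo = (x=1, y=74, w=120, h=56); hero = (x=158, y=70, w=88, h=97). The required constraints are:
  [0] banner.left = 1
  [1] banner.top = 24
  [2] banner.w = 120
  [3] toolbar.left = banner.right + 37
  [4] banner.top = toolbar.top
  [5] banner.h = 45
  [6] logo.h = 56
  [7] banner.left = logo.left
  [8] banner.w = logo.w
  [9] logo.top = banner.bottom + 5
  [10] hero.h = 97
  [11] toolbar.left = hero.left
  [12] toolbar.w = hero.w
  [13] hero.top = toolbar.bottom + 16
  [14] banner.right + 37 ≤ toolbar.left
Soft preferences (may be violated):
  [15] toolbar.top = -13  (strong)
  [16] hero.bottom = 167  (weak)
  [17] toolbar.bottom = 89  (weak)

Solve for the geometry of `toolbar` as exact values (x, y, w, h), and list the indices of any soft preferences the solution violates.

1. toolbar.x = 158  [toolbar.left = banner.right + 37]
2. toolbar.y = 24  [banner.top = toolbar.top]
3. toolbar.w = 88  [toolbar.w = hero.w]
4. toolbar.h = 30  [hero.top = toolbar.bottom + 16]

toolbar = (x=158, y=24, w=88, h=30)
violated soft preferences: 15, 17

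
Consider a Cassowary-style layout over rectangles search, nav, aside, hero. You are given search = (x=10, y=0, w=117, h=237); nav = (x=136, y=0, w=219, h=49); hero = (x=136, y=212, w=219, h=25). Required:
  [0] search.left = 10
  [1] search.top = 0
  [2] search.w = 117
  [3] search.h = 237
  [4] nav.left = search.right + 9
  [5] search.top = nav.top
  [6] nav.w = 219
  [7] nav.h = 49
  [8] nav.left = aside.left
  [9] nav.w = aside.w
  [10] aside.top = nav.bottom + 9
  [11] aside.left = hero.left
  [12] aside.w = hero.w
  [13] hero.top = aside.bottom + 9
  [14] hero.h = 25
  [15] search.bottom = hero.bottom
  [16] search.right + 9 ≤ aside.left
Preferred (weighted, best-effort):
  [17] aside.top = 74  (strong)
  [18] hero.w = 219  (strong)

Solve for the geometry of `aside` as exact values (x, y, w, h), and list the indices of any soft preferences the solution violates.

1. aside.x = 136  [nav.left = aside.left]
2. aside.w = 219  [nav.w = aside.w]
3. aside.y = 58  [aside.top = nav.bottom + 9]
4. aside.h = 145  [hero.top = aside.bottom + 9]

aside = (x=136, y=58, w=219, h=145)
violated soft preferences: 17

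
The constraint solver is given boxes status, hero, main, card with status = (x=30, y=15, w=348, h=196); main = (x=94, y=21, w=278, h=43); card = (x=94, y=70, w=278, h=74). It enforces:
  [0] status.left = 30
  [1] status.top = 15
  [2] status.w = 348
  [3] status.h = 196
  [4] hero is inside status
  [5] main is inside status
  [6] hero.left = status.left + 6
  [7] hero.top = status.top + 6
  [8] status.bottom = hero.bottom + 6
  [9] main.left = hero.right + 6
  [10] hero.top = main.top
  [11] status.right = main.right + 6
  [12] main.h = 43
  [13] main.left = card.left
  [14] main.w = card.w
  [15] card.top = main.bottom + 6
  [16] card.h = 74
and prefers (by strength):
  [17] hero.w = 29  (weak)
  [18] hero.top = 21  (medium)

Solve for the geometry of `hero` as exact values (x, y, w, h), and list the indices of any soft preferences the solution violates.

1. hero.x = 36  [hero.left = status.left + 6]
2. hero.y = 21  [hero.top = status.top + 6]
3. hero.h = 184  [status.bottom = hero.bottom + 6]
4. hero.w = 52  [main.left = hero.right + 6]

hero = (x=36, y=21, w=52, h=184)
violated soft preferences: 17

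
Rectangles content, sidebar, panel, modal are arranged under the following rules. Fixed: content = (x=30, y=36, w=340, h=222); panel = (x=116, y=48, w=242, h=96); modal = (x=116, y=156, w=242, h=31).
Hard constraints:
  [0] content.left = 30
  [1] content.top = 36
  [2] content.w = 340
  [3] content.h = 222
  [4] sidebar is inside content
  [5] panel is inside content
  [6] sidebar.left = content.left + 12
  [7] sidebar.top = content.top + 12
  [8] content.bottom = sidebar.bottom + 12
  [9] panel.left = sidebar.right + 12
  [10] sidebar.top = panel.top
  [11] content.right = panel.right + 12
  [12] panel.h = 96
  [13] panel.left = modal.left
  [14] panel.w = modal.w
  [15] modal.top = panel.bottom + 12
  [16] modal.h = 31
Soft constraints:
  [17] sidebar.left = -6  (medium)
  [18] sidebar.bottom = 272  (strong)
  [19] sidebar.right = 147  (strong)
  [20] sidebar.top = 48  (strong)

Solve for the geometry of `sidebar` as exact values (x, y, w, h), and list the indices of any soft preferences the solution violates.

sidebar = (x=42, y=48, w=62, h=198)
violated soft preferences: 17, 18, 19

1. sidebar.x = 42  [sidebar.left = content.left + 12]
2. sidebar.y = 48  [sidebar.top = content.top + 12]
3. sidebar.h = 198  [content.bottom = sidebar.bottom + 12]
4. sidebar.w = 62  [panel.left = sidebar.right + 12]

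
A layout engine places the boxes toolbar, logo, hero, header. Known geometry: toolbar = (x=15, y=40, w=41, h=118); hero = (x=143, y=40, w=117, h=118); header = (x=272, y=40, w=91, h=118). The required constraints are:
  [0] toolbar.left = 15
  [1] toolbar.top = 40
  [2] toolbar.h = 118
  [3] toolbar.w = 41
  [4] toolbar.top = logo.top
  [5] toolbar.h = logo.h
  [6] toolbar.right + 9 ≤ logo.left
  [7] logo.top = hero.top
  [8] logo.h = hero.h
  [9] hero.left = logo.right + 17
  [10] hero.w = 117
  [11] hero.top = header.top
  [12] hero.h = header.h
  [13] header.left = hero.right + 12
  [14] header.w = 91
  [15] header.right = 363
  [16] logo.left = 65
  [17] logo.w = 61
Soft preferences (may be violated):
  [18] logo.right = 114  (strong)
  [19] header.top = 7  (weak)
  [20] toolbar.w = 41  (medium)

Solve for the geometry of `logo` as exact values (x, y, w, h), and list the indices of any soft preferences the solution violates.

1. logo.y = 40  [toolbar.top = logo.top]
2. logo.h = 118  [toolbar.h = logo.h]
3. logo.x = 65  [logo.left = 65]
4. logo.w = 61  [logo.w = 61]

logo = (x=65, y=40, w=61, h=118)
violated soft preferences: 18, 19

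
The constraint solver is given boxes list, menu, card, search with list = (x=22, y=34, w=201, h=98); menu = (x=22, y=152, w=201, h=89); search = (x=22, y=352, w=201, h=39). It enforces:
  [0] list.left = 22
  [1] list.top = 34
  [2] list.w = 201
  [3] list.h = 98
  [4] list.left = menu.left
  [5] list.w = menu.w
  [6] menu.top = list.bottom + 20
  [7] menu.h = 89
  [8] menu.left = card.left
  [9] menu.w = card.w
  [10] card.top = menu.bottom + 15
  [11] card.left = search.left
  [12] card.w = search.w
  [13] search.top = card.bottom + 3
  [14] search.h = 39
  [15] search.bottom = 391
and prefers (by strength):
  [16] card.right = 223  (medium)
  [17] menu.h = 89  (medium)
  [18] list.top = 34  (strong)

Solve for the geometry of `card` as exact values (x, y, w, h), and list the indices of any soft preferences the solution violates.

card = (x=22, y=256, w=201, h=93)
violated soft preferences: none

1. card.x = 22  [menu.left = card.left]
2. card.w = 201  [menu.w = card.w]
3. card.y = 256  [card.top = menu.bottom + 15]
4. card.h = 93  [search.top = card.bottom + 3]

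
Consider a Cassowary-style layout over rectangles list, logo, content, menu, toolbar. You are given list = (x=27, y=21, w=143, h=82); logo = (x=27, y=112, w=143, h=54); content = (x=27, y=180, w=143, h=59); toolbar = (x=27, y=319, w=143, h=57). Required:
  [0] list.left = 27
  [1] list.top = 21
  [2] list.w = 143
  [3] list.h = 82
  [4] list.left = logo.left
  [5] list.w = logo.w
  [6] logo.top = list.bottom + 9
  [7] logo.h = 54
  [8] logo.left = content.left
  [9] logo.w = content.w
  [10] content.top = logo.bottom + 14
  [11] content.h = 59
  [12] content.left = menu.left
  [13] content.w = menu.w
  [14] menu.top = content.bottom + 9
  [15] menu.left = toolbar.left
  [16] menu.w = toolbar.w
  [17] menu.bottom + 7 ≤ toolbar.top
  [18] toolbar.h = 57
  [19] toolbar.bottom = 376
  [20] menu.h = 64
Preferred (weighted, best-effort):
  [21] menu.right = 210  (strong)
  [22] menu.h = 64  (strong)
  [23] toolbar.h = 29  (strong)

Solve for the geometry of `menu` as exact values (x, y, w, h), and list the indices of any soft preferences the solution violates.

1. menu.x = 27  [content.left = menu.left]
2. menu.w = 143  [content.w = menu.w]
3. menu.y = 248  [menu.top = content.bottom + 9]
4. menu.h = 64  [menu.h = 64]

menu = (x=27, y=248, w=143, h=64)
violated soft preferences: 21, 23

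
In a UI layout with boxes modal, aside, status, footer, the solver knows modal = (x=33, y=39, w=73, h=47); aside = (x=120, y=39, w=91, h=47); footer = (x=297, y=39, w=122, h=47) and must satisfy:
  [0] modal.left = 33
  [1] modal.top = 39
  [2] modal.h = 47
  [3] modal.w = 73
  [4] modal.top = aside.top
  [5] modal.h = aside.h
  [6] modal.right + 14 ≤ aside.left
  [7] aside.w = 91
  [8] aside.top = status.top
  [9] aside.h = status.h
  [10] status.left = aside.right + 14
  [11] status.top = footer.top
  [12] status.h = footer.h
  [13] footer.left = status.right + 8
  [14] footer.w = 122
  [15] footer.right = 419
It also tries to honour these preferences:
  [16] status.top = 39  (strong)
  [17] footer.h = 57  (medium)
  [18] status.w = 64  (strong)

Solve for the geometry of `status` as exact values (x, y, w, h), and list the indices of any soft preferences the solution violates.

1. status.y = 39  [aside.top = status.top]
2. status.h = 47  [aside.h = status.h]
3. status.x = 225  [status.left = aside.right + 14]
4. status.w = 64  [footer.left = status.right + 8]

status = (x=225, y=39, w=64, h=47)
violated soft preferences: 17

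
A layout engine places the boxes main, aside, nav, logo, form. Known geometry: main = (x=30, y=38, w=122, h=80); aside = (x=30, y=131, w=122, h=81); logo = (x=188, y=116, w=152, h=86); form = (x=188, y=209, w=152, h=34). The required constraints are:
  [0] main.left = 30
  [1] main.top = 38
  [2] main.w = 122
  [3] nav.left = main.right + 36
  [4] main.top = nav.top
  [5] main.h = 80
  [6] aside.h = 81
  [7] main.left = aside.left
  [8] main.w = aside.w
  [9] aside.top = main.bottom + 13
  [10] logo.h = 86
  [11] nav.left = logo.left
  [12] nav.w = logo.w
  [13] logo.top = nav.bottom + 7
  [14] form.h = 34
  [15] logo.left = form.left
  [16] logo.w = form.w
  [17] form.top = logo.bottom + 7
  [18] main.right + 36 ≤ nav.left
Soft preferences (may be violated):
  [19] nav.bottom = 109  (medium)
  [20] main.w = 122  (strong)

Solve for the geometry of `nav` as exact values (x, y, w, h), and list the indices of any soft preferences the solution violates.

nav = (x=188, y=38, w=152, h=71)
violated soft preferences: none

1. nav.x = 188  [nav.left = main.right + 36]
2. nav.y = 38  [main.top = nav.top]
3. nav.w = 152  [nav.w = logo.w]
4. nav.h = 71  [logo.top = nav.bottom + 7]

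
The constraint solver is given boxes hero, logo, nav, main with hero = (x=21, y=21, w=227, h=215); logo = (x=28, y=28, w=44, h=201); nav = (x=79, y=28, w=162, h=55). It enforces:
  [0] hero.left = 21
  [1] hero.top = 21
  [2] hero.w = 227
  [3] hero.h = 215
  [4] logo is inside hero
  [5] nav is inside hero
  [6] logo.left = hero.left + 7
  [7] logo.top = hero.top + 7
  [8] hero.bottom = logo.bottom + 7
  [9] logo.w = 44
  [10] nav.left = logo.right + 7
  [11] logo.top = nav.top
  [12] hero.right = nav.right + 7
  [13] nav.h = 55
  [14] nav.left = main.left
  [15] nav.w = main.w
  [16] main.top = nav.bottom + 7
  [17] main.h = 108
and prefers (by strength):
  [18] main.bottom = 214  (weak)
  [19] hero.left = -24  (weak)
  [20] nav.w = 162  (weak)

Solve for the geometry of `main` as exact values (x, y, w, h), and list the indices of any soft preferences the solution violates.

main = (x=79, y=90, w=162, h=108)
violated soft preferences: 18, 19

1. main.x = 79  [nav.left = main.left]
2. main.w = 162  [nav.w = main.w]
3. main.y = 90  [main.top = nav.bottom + 7]
4. main.h = 108  [main.h = 108]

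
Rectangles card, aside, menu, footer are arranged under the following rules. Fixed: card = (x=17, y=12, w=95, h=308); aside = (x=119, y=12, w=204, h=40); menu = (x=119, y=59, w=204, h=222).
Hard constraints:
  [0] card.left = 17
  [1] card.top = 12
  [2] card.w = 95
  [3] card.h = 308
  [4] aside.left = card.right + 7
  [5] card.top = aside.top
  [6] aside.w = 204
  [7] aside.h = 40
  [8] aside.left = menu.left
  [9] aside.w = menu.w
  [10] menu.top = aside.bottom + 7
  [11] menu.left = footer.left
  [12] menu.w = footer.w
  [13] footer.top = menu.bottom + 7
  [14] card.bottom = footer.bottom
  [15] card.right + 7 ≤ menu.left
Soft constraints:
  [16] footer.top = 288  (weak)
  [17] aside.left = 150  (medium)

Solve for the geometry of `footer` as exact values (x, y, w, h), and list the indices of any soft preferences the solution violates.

footer = (x=119, y=288, w=204, h=32)
violated soft preferences: 17

1. footer.x = 119  [menu.left = footer.left]
2. footer.w = 204  [menu.w = footer.w]
3. footer.y = 288  [footer.top = menu.bottom + 7]
4. footer.h = 32  [card.bottom = footer.bottom]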